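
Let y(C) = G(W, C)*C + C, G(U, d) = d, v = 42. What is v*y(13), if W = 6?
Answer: 7644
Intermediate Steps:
y(C) = C + C² (y(C) = C*C + C = C² + C = C + C²)
v*y(13) = 42*(13*(1 + 13)) = 42*(13*14) = 42*182 = 7644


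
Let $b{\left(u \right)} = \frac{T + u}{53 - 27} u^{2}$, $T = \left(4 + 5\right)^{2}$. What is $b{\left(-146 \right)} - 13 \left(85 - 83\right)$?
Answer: $-53316$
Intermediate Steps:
$T = 81$ ($T = 9^{2} = 81$)
$b{\left(u \right)} = u^{2} \left(\frac{81}{26} + \frac{u}{26}\right)$ ($b{\left(u \right)} = \frac{81 + u}{53 - 27} u^{2} = \frac{81 + u}{26} u^{2} = \left(81 + u\right) \frac{1}{26} u^{2} = \left(\frac{81}{26} + \frac{u}{26}\right) u^{2} = u^{2} \left(\frac{81}{26} + \frac{u}{26}\right)$)
$b{\left(-146 \right)} - 13 \left(85 - 83\right) = \frac{\left(-146\right)^{2} \left(81 - 146\right)}{26} - 13 \left(85 - 83\right) = \frac{1}{26} \cdot 21316 \left(-65\right) - 26 = -53290 - 26 = -53316$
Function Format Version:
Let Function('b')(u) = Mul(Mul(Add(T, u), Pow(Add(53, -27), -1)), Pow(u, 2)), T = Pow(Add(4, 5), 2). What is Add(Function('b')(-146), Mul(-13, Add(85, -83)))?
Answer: -53316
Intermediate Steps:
T = 81 (T = Pow(9, 2) = 81)
Function('b')(u) = Mul(Pow(u, 2), Add(Rational(81, 26), Mul(Rational(1, 26), u))) (Function('b')(u) = Mul(Mul(Add(81, u), Pow(Add(53, -27), -1)), Pow(u, 2)) = Mul(Mul(Add(81, u), Pow(26, -1)), Pow(u, 2)) = Mul(Mul(Add(81, u), Rational(1, 26)), Pow(u, 2)) = Mul(Add(Rational(81, 26), Mul(Rational(1, 26), u)), Pow(u, 2)) = Mul(Pow(u, 2), Add(Rational(81, 26), Mul(Rational(1, 26), u))))
Add(Function('b')(-146), Mul(-13, Add(85, -83))) = Add(Mul(Rational(1, 26), Pow(-146, 2), Add(81, -146)), Mul(-13, Add(85, -83))) = Add(Mul(Rational(1, 26), 21316, -65), Mul(-13, 2)) = Add(-53290, -26) = -53316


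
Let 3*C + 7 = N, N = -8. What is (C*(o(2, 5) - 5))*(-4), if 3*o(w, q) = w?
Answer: -260/3 ≈ -86.667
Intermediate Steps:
o(w, q) = w/3
C = -5 (C = -7/3 + (1/3)*(-8) = -7/3 - 8/3 = -5)
(C*(o(2, 5) - 5))*(-4) = -5*((1/3)*2 - 5)*(-4) = -5*(2/3 - 5)*(-4) = -5*(-13/3)*(-4) = (65/3)*(-4) = -260/3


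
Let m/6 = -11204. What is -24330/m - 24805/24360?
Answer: -8956771/13646472 ≈ -0.65634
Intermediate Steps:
m = -67224 (m = 6*(-11204) = -67224)
-24330/m - 24805/24360 = -24330/(-67224) - 24805/24360 = -24330*(-1/67224) - 24805*1/24360 = 4055/11204 - 4961/4872 = -8956771/13646472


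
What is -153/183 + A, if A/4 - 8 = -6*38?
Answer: -53731/61 ≈ -880.84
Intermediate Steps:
A = -880 (A = 32 + 4*(-6*38) = 32 + 4*(-228) = 32 - 912 = -880)
-153/183 + A = -153/183 - 880 = -153*1/183 - 880 = -51/61 - 880 = -53731/61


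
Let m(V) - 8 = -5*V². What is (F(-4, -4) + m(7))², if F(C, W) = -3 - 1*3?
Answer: 59049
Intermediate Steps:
F(C, W) = -6 (F(C, W) = -3 - 3 = -6)
m(V) = 8 - 5*V²
(F(-4, -4) + m(7))² = (-6 + (8 - 5*7²))² = (-6 + (8 - 5*49))² = (-6 + (8 - 245))² = (-6 - 237)² = (-243)² = 59049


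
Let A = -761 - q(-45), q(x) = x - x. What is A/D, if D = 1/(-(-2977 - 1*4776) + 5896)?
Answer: -10386889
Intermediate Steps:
q(x) = 0
A = -761 (A = -761 - 1*0 = -761 + 0 = -761)
D = 1/13649 (D = 1/(-(-2977 - 4776) + 5896) = 1/(-1*(-7753) + 5896) = 1/(7753 + 5896) = 1/13649 ≈ 7.3265e-5)
A/D = -761/1/13649 = -761*13649 = -10386889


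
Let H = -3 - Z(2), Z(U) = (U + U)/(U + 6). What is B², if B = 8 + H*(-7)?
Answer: 4225/4 ≈ 1056.3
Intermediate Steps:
Z(U) = 2*U/(6 + U) (Z(U) = (2*U)/(6 + U) = 2*U/(6 + U))
H = -7/2 (H = -3 - 2*2/(6 + 2) = -3 - 2*2/8 = -3 - 1*½ = -3 - ½ = -7/2 ≈ -3.5000)
B = 65/2 (B = 8 - 7/2*(-7) = 8 + 49/2 = 65/2 ≈ 32.500)
B² = (65/2)² = 4225/4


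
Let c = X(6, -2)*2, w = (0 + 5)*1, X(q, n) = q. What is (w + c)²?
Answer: 289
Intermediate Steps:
w = 5 (w = 5*1 = 5)
c = 12 (c = 6*2 = 12)
(w + c)² = (5 + 12)² = 17² = 289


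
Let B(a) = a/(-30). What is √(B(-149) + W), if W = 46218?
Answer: √41600670/30 ≈ 215.00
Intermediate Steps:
B(a) = -a/30 (B(a) = a*(-1/30) = -a/30)
√(B(-149) + W) = √(-1/30*(-149) + 46218) = √(149/30 + 46218) = √(1386689/30) = √41600670/30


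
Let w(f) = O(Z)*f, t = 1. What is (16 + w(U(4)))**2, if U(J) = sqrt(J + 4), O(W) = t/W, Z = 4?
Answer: (32 + sqrt(2))**2/4 ≈ 279.13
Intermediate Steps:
O(W) = 1/W
U(J) = sqrt(4 + J)
w(f) = f/4
(16 + w(U(4)))**2 = (16 + sqrt(4 + 4)/4)**2 = (16 + sqrt(8)/4)**2 = (16 + (2*sqrt(2))/4)**2 = (16 + sqrt(2)/2)**2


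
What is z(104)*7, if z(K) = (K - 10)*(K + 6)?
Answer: 72380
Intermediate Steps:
z(K) = (-10 + K)*(6 + K)
z(104)*7 = (-60 + 104**2 - 4*104)*7 = (-60 + 10816 - 416)*7 = 10340*7 = 72380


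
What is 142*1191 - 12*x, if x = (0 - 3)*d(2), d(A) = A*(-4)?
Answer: 168834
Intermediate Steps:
d(A) = -4*A
x = 24 (x = (0 - 3)*(-4*2) = -3*(-8) = 24)
142*1191 - 12*x = 142*1191 - 12*24 = 169122 - 288 = 168834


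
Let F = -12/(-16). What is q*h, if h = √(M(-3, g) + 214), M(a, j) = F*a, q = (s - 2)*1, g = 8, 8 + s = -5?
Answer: -165*√7/2 ≈ -218.27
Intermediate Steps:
s = -13 (s = -8 - 5 = -13)
F = ¾ (F = -12*(-1/16) = ¾ ≈ 0.75000)
q = -15 (q = (-13 - 2)*1 = -15*1 = -15)
M(a, j) = 3*a/4
h = 11*√7/2 (h = √((¾)*(-3) + 214) = √(-9/4 + 214) = √(847/4) = 11*√7/2 ≈ 14.552)
q*h = -165*√7/2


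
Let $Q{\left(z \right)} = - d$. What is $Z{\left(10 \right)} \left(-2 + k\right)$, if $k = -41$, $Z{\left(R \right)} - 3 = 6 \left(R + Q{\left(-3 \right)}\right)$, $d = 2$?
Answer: $-2193$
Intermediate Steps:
$Q{\left(z \right)} = -2$ ($Q{\left(z \right)} = \left(-1\right) 2 = -2$)
$Z{\left(R \right)} = -9 + 6 R$ ($Z{\left(R \right)} = 3 + 6 \left(R - 2\right) = 3 + 6 \left(-2 + R\right) = 3 + \left(-12 + 6 R\right) = -9 + 6 R$)
$Z{\left(10 \right)} \left(-2 + k\right) = \left(-9 + 6 \cdot 10\right) \left(-2 - 41\right) = \left(-9 + 60\right) \left(-43\right) = 51 \left(-43\right) = -2193$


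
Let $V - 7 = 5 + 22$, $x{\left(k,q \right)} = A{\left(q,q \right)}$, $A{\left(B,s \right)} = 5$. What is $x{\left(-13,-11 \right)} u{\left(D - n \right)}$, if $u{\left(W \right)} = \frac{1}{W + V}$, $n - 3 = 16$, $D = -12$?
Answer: $\frac{5}{3} \approx 1.6667$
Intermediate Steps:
$x{\left(k,q \right)} = 5$
$n = 19$ ($n = 3 + 16 = 19$)
$V = 34$ ($V = 7 + \left(5 + 22\right) = 7 + 27 = 34$)
$u{\left(W \right)} = \frac{1}{34 + W}$ ($u{\left(W \right)} = \frac{1}{W + 34} = \frac{1}{34 + W}$)
$x{\left(-13,-11 \right)} u{\left(D - n \right)} = \frac{5}{34 - 31} = \frac{5}{3}$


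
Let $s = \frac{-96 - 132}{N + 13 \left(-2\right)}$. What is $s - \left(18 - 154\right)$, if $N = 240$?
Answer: $\frac{14438}{107} \approx 134.93$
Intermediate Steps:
$s = - \frac{114}{107}$ ($s = \frac{-96 - 132}{240 + 13 \left(-2\right)} = - \frac{228}{240 - 26} = - \frac{228}{214} = \left(-228\right) \frac{1}{214} = - \frac{114}{107} \approx -1.0654$)
$s - \left(18 - 154\right) = - \frac{114}{107} - \left(18 - 154\right) = - \frac{114}{107} - -136 = - \frac{114}{107} + 136 = \frac{14438}{107}$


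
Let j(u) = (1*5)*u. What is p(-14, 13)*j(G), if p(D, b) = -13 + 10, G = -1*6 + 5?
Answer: 15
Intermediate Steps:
G = -1 (G = -6 + 5 = -1)
p(D, b) = -3
j(u) = 5*u
p(-14, 13)*j(G) = -15*(-1) = -3*(-5) = 15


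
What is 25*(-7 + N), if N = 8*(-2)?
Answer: -575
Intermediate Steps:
N = -16
25*(-7 + N) = 25*(-7 - 16) = 25*(-23) = -575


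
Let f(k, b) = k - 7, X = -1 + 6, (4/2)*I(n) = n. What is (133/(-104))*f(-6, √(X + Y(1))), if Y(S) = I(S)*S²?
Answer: 133/8 ≈ 16.625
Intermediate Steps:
I(n) = n/2
Y(S) = S³/2 (Y(S) = (S/2)*S² = S³/2)
X = 5
f(k, b) = -7 + k
(133/(-104))*f(-6, √(X + Y(1))) = (133/(-104))*(-7 - 6) = (133*(-1/104))*(-13) = -133/104*(-13) = 133/8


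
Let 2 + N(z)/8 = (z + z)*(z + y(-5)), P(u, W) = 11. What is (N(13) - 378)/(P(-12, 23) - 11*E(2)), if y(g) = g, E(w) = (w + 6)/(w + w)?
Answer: -1270/11 ≈ -115.45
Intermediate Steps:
E(w) = (6 + w)/(2*w) (E(w) = (6 + w)/((2*w)) = (6 + w)*(1/(2*w)) = (6 + w)/(2*w))
N(z) = -16 + 16*z*(-5 + z) (N(z) = -16 + 8*((z + z)*(z - 5)) = -16 + 8*((2*z)*(-5 + z)) = -16 + 8*(2*z*(-5 + z)) = -16 + 16*z*(-5 + z))
(N(13) - 378)/(P(-12, 23) - 11*E(2)) = ((-16 - 80*13 + 16*13**2) - 378)/(11 - 11*(6 + 2)/(2*2)) = ((-16 - 1040 + 16*169) - 378)/(11 - 11*8/(2*2)) = ((-16 - 1040 + 2704) - 378)/(11 - 11*2) = (1648 - 378)/(11 - 22) = 1270/(-11) = 1270*(-1/11) = -1270/11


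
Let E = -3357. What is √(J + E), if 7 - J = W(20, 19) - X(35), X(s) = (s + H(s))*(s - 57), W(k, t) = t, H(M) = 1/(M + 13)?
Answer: I*√596082/12 ≈ 64.339*I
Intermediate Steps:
H(M) = 1/(13 + M)
X(s) = (-57 + s)*(s + 1/(13 + s)) (X(s) = (s + 1/(13 + s))*(s - 57) = (s + 1/(13 + s))*(-57 + s) = (-57 + s)*(s + 1/(13 + s)))
J = -18779/24 (J = 7 - (19 - (-57 + 35 + 35*(-57 + 35)*(13 + 35))/(13 + 35)) = 7 - (19 - (-57 + 35 + 35*(-22)*48)/48) = 7 - (19 - (-57 + 35 - 36960)/48) = 7 - (19 - (-36982)/48) = 7 - (19 - 1*(-18491/24)) = 7 - (19 + 18491/24) = 7 - 1*18947/24 = 7 - 18947/24 = -18779/24 ≈ -782.46)
√(J + E) = √(-18779/24 - 3357) = √(-99347/24) = I*√596082/12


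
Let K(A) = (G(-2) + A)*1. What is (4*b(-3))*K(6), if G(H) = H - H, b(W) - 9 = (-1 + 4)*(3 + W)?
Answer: 216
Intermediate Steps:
b(W) = 18 + 3*W (b(W) = 9 + (-1 + 4)*(3 + W) = 9 + 3*(3 + W) = 9 + (9 + 3*W) = 18 + 3*W)
G(H) = 0
K(A) = A (K(A) = (0 + A)*1 = A*1 = A)
(4*b(-3))*K(6) = (4*(18 + 3*(-3)))*6 = (4*(18 - 9))*6 = (4*9)*6 = 36*6 = 216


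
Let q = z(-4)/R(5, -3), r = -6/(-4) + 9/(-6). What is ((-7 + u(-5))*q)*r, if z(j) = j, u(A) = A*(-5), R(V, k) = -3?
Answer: 0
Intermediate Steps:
u(A) = -5*A
r = 0 (r = -6*(-1/4) + 9*(-1/6) = 3/2 - 3/2 = 0)
q = 4/3 (q = -4/(-3) = -4*(-1/3) = 4/3 ≈ 1.3333)
((-7 + u(-5))*q)*r = ((-7 - 5*(-5))*(4/3))*0 = ((-7 + 25)*(4/3))*0 = (18*(4/3))*0 = 24*0 = 0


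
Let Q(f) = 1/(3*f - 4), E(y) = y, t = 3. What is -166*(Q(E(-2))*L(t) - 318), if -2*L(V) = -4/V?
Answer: 791986/15 ≈ 52799.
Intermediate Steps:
L(V) = 2/V (L(V) = -(-2)/V = 2/V)
Q(f) = 1/(-4 + 3*f)
-166*(Q(E(-2))*L(t) - 318) = -166*((2/3)/(-4 + 3*(-2)) - 318) = -166*((2*(⅓))/(-4 - 6) - 318) = -166*((⅔)/(-10) - 318) = -166*(-⅒*⅔ - 318) = -166*(-1/15 - 318) = -166*(-4771/15) = 791986/15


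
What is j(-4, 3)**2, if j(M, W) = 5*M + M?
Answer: 576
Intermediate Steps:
j(M, W) = 6*M
j(-4, 3)**2 = (6*(-4))**2 = (-24)**2 = 576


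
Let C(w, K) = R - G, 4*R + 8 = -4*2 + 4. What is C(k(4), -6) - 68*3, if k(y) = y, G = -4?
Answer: -203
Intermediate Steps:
R = -3 (R = -2 + (-4*2 + 4)/4 = -2 + (-8 + 4)/4 = -2 + (¼)*(-4) = -2 - 1 = -3)
C(w, K) = 1 (C(w, K) = -3 - 1*(-4) = -3 + 4 = 1)
C(k(4), -6) - 68*3 = 1 - 68*3 = 1 - 204 = -203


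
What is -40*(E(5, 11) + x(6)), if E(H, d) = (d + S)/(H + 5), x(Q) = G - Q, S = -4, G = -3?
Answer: 332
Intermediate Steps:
x(Q) = -3 - Q
E(H, d) = (-4 + d)/(5 + H) (E(H, d) = (d - 4)/(H + 5) = (-4 + d)/(5 + H))
-40*(E(5, 11) + x(6)) = -40*((-4 + 11)/(5 + 5) + (-3 - 1*6)) = -40*(7/10 + (-3 - 6)) = -40*((1/10)*7 - 9) = -40*(7/10 - 9) = -40*(-83/10) = 332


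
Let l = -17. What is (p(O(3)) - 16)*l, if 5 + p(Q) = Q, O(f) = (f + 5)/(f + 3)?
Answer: 1003/3 ≈ 334.33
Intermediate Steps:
O(f) = (5 + f)/(3 + f)
p(Q) = -5 + Q
(p(O(3)) - 16)*l = ((-5 + (5 + 3)/(3 + 3)) - 16)*(-17) = ((-5 + 8/6) - 16)*(-17) = ((-5 + (⅙)*8) - 16)*(-17) = ((-5 + 4/3) - 16)*(-17) = (-11/3 - 16)*(-17) = -59/3*(-17) = 1003/3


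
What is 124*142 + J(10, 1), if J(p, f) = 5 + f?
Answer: 17614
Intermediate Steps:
124*142 + J(10, 1) = 124*142 + (5 + 1) = 17608 + 6 = 17614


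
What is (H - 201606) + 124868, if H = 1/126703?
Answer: -9722934813/126703 ≈ -76738.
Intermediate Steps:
H = 1/126703 ≈ 7.8925e-6
(H - 201606) + 124868 = (1/126703 - 201606) + 124868 = -25544085017/126703 + 124868 = -9722934813/126703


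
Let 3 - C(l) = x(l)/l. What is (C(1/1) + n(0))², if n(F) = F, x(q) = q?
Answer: 4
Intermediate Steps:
C(l) = 2 (C(l) = 3 - l/l = 3 - 1*1 = 3 - 1 = 2)
(C(1/1) + n(0))² = (2 + 0)² = 2² = 4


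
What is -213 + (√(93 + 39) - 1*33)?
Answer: -246 + 2*√33 ≈ -234.51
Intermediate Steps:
-213 + (√(93 + 39) - 1*33) = -213 + (√132 - 33) = -213 + (2*√33 - 33) = -213 + (-33 + 2*√33) = -246 + 2*√33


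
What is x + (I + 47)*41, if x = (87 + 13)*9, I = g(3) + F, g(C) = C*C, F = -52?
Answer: 1064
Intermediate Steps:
g(C) = C²
I = -43 (I = 3² - 52 = 9 - 52 = -43)
x = 900 (x = 100*9 = 900)
x + (I + 47)*41 = 900 + (-43 + 47)*41 = 900 + 4*41 = 900 + 164 = 1064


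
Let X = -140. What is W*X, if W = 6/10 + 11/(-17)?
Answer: 112/17 ≈ 6.5882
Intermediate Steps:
W = -4/85 (W = 6*(⅒) + 11*(-1/17) = ⅗ - 11/17 = -4/85 ≈ -0.047059)
W*X = -4/85*(-140) = 112/17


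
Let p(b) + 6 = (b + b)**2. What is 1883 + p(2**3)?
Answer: 2133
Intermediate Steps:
p(b) = -6 + 4*b**2 (p(b) = -6 + (b + b)**2 = -6 + (2*b)**2 = -6 + 4*b**2)
1883 + p(2**3) = 1883 + (-6 + 4*(2**3)**2) = 1883 + (-6 + 4*8**2) = 1883 + (-6 + 4*64) = 1883 + (-6 + 256) = 1883 + 250 = 2133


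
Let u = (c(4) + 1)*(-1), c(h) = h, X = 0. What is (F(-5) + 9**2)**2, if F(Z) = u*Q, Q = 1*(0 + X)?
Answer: 6561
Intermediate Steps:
Q = 0 (Q = 1*(0 + 0) = 1*0 = 0)
u = -5 (u = (4 + 1)*(-1) = 5*(-1) = -5)
F(Z) = 0 (F(Z) = -5*0 = 0)
(F(-5) + 9**2)**2 = (0 + 9**2)**2 = (0 + 81)**2 = 81**2 = 6561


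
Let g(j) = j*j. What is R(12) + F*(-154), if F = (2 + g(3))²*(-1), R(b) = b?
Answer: 18646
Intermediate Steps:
g(j) = j²
F = -121 (F = (2 + 3²)²*(-1) = (2 + 9)²*(-1) = 11²*(-1) = 121*(-1) = -121)
R(12) + F*(-154) = 12 - 121*(-154) = 12 + 18634 = 18646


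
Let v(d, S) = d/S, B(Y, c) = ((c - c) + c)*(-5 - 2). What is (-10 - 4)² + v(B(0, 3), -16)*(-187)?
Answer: -791/16 ≈ -49.438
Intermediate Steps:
B(Y, c) = -7*c (B(Y, c) = (0 + c)*(-7) = c*(-7) = -7*c)
(-10 - 4)² + v(B(0, 3), -16)*(-187) = (-10 - 4)² + (-7*3/(-16))*(-187) = (-14)² - 21*(-1/16)*(-187) = 196 + (21/16)*(-187) = 196 - 3927/16 = -791/16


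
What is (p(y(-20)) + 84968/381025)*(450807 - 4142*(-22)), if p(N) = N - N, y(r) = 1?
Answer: 46046793208/381025 ≈ 1.2085e+5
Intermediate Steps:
p(N) = 0
(p(y(-20)) + 84968/381025)*(450807 - 4142*(-22)) = (0 + 84968/381025)*(450807 - 4142*(-22)) = (0 + 84968*(1/381025))*(450807 + 91124) = (0 + 84968/381025)*541931 = (84968/381025)*541931 = 46046793208/381025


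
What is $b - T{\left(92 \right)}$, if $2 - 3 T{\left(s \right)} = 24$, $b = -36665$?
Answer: $- \frac{109973}{3} \approx -36658.0$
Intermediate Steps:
$T{\left(s \right)} = - \frac{22}{3}$ ($T{\left(s \right)} = \frac{2}{3} - 8 = - \frac{22}{3}$)
$b - T{\left(92 \right)} = -36665 - - \frac{22}{3} = -36665 + \frac{22}{3} = - \frac{109973}{3}$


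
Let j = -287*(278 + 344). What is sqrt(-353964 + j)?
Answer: I*sqrt(532478) ≈ 729.71*I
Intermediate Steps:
j = -178514 (j = -287*622 = -178514)
sqrt(-353964 + j) = sqrt(-353964 - 178514) = sqrt(-532478) = I*sqrt(532478)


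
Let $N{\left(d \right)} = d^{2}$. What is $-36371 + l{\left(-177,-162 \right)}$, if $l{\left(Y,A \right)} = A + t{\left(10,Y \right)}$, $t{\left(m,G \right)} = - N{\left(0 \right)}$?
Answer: $-36533$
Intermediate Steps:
$t{\left(m,G \right)} = 0$ ($t{\left(m,G \right)} = - 0^{2} = \left(-1\right) 0 = 0$)
$l{\left(Y,A \right)} = A$ ($l{\left(Y,A \right)} = A + 0 = A$)
$-36371 + l{\left(-177,-162 \right)} = -36371 - 162 = -36533$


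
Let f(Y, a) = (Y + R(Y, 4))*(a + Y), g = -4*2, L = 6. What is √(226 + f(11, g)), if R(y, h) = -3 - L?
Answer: 2*√58 ≈ 15.232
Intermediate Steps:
R(y, h) = -9 (R(y, h) = -3 - 1*6 = -3 - 6 = -9)
g = -8
f(Y, a) = (-9 + Y)*(Y + a) (f(Y, a) = (Y - 9)*(a + Y) = (-9 + Y)*(Y + a))
√(226 + f(11, g)) = √(226 + (11² - 9*11 - 9*(-8) + 11*(-8))) = √(226 + (121 - 99 + 72 - 88)) = √(226 + 6) = √232 = 2*√58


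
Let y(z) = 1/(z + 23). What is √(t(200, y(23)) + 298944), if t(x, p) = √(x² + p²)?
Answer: √(632565504 + 46*√84640001)/46 ≈ 546.94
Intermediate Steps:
y(z) = 1/(23 + z)
t(x, p) = √(p² + x²)
√(t(200, y(23)) + 298944) = √(√((1/(23 + 23))² + 200²) + 298944) = √(√((1/46)² + 40000) + 298944) = √(√(1/2116 + 40000) + 298944) = √(√(84640001/2116) + 298944) = √(√84640001/46 + 298944) = √(298944 + √84640001/46)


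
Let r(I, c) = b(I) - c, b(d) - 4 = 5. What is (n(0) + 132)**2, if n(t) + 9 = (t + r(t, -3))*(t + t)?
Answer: 15129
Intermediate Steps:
b(d) = 9 (b(d) = 4 + 5 = 9)
r(I, c) = 9 - c
n(t) = -9 + 2*t*(12 + t) (n(t) = -9 + (t + (9 - 1*(-3)))*(t + t) = -9 + (t + (9 + 3))*(2*t) = -9 + (t + 12)*(2*t) = -9 + (12 + t)*(2*t) = -9 + 2*t*(12 + t))
(n(0) + 132)**2 = ((-9 + 2*0**2 + 24*0) + 132)**2 = ((-9 + 2*0 + 0) + 132)**2 = ((-9 + 0 + 0) + 132)**2 = (-9 + 132)**2 = 123**2 = 15129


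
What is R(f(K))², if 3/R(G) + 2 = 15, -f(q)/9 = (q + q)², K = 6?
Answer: 9/169 ≈ 0.053254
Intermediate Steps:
f(q) = -36*q² (f(q) = -9*(q + q)² = -9*4*q² = -36*q²)
R(G) = 3/13 (R(G) = 3/(-2 + 15) = 3/13)
R(f(K))² = (3/13)² = 9/169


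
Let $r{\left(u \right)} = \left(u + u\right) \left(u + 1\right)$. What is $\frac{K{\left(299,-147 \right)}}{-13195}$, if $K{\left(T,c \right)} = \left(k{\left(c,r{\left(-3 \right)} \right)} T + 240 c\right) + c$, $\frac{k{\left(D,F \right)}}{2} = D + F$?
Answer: $\frac{116157}{13195} \approx 8.8031$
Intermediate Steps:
$r{\left(u \right)} = 2 u \left(1 + u\right)$
$k{\left(D,F \right)} = 2 D + 2 F$ ($k{\left(D,F \right)} = 2 \left(D + F\right) = 2 D + 2 F$)
$K{\left(T,c \right)} = 241 c + T \left(24 + 2 c\right)$ ($K{\left(T,c \right)} = \left(\left(2 c + 2 \cdot 2 \left(-3\right) \left(1 - 3\right)\right) T + 240 c\right) + c = \left(\left(2 c + 2 \cdot 2 \left(-3\right) \left(-2\right)\right) T + 240 c\right) + c = \left(\left(2 c + 2 \cdot 12\right) T + 240 c\right) + c = \left(\left(2 c + 24\right) T + 240 c\right) + c = \left(\left(24 + 2 c\right) T + 240 c\right) + c = \left(T \left(24 + 2 c\right) + 240 c\right) + c = \left(240 c + T \left(24 + 2 c\right)\right) + c = 241 c + T \left(24 + 2 c\right)$)
$\frac{K{\left(299,-147 \right)}}{-13195} = \frac{241 \left(-147\right) + 2 \cdot 299 \left(12 - 147\right)}{-13195} = \left(-35427 + 2 \cdot 299 \left(-135\right)\right) \left(- \frac{1}{13195}\right) = \left(-35427 - 80730\right) \left(- \frac{1}{13195}\right) = \left(-116157\right) \left(- \frac{1}{13195}\right) = \frac{116157}{13195}$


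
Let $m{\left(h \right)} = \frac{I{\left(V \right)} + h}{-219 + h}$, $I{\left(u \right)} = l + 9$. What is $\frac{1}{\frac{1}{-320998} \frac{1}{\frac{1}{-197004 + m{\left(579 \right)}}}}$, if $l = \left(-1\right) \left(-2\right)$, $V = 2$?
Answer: $\frac{11555928}{7092085} \approx 1.6294$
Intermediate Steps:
$l = 2$
$I{\left(u \right)} = 11$ ($I{\left(u \right)} = 2 + 9 = 11$)
$m{\left(h \right)} = \frac{11 + h}{-219 + h}$
$\frac{1}{\frac{1}{-320998} \frac{1}{\frac{1}{-197004 + m{\left(579 \right)}}}} = \frac{1}{\frac{1}{-320998} \frac{1}{\frac{1}{-197004 + \frac{11 + 579}{-219 + 579}}}} = \frac{1}{\left(- \frac{1}{320998}\right) \frac{1}{\frac{1}{-197004 + \frac{1}{360} \cdot 590}}} = \frac{1}{\left(- \frac{1}{320998}\right) \frac{1}{\frac{1}{-197004 + \frac{59}{36}}}} = \frac{1}{\left(- \frac{1}{320998}\right) \frac{1}{\frac{1}{- \frac{7092085}{36}}}} = \frac{1}{\left(- \frac{1}{320998}\right) \frac{1}{- \frac{36}{7092085}}} = \frac{1}{\left(- \frac{1}{320998}\right) \left(- \frac{7092085}{36}\right)} = \frac{1}{\frac{7092085}{11555928}} = \frac{11555928}{7092085}$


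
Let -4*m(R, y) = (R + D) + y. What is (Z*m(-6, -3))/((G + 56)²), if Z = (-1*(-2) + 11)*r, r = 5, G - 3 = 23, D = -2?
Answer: 715/26896 ≈ 0.026584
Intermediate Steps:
G = 26 (G = 3 + 23 = 26)
m(R, y) = ½ - R/4 - y/4 (m(R, y) = -((R - 2) + y)/4 = -((-2 + R) + y)/4 = -(-2 + R + y)/4 = ½ - R/4 - y/4)
Z = 65 (Z = (-1*(-2) + 11)*5 = (2 + 11)*5 = 13*5 = 65)
(Z*m(-6, -3))/((G + 56)²) = (65*(½ - ¼*(-6) - ¼*(-3)))/((26 + 56)²) = (65*(½ + 3/2 + ¾))/(82²) = (65*(11/4))/6724 = (715/4)*(1/6724) = 715/26896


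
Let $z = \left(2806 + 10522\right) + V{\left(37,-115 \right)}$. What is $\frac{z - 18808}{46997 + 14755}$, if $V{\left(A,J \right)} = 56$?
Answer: $- \frac{226}{2573} \approx -0.087835$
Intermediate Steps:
$z = 13384$ ($z = \left(2806 + 10522\right) + 56 = 13328 + 56 = 13384$)
$\frac{z - 18808}{46997 + 14755} = \frac{13384 - 18808}{46997 + 14755} = - \frac{5424}{61752} = \left(-5424\right) \frac{1}{61752} = - \frac{226}{2573}$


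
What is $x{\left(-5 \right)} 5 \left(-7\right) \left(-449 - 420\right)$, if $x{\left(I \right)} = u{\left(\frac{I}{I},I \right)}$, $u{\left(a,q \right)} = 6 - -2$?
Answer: $243320$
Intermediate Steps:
$u{\left(a,q \right)} = 8$ ($u{\left(a,q \right)} = 6 + 2 = 8$)
$x{\left(I \right)} = 8$
$x{\left(-5 \right)} 5 \left(-7\right) \left(-449 - 420\right) = 8 \cdot 5 \left(-7\right) \left(-449 - 420\right) = 40 \left(-7\right) \left(-869\right) = \left(-280\right) \left(-869\right) = 243320$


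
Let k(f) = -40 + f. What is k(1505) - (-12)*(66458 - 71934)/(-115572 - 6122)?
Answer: 89173711/60847 ≈ 1465.5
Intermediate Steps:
k(1505) - (-12)*(66458 - 71934)/(-115572 - 6122) = (-40 + 1505) - (-12)*(66458 - 71934)/(-115572 - 6122) = 1465 - (-12)*(-5476/(-121694)) = 1465 - (-12)*(-5476*(-1/121694)) = 1465 - (-12)*2738/60847 = 1465 - 1*(-32856/60847) = 1465 + 32856/60847 = 89173711/60847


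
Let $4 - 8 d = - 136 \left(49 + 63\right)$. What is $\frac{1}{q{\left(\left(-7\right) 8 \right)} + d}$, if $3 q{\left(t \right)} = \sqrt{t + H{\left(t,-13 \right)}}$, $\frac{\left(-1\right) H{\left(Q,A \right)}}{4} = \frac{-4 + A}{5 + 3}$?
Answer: $\frac{68562}{130576519} - \frac{6 i \sqrt{190}}{130576519} \approx 0.00052507 - 6.3338 \cdot 10^{-7} i$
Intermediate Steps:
$H{\left(Q,A \right)} = 2 - \frac{A}{2}$ ($H{\left(Q,A \right)} = - 4 \frac{-4 + A}{5 + 3} = - 4 \frac{-4 + A}{8} = - 4 \left(-4 + A\right) \frac{1}{8} = - 4 \left(- \frac{1}{2} + \frac{A}{8}\right) = 2 - \frac{A}{2}$)
$d = \frac{3809}{2}$ ($d = \frac{1}{2} - \frac{\left(-136\right) \left(49 + 63\right)}{8} = \frac{1}{2} - \frac{\left(-136\right) 112}{8} = \frac{1}{2} - -1904 = \frac{1}{2} + 1904 = \frac{3809}{2} \approx 1904.5$)
$q{\left(t \right)} = \frac{\sqrt{\frac{17}{2} + t}}{3}$ ($q{\left(t \right)} = \frac{\sqrt{t + \left(2 - - \frac{13}{2}\right)}}{3} = \frac{\sqrt{t + \left(2 + \frac{13}{2}\right)}}{3} = \frac{\sqrt{t + \frac{17}{2}}}{3} = \frac{\sqrt{\frac{17}{2} + t}}{3}$)
$\frac{1}{q{\left(\left(-7\right) 8 \right)} + d} = \frac{1}{\frac{\sqrt{34 + 4 \left(\left(-7\right) 8\right)}}{6} + \frac{3809}{2}} = \frac{1}{\frac{\sqrt{34 + 4 \left(-56\right)}}{6} + \frac{3809}{2}} = \frac{1}{\frac{\sqrt{34 - 224}}{6} + \frac{3809}{2}} = \frac{1}{\frac{\sqrt{-190}}{6} + \frac{3809}{2}} = \frac{1}{\frac{i \sqrt{190}}{6} + \frac{3809}{2}} = \frac{1}{\frac{3809}{2} + \frac{i \sqrt{190}}{6}}$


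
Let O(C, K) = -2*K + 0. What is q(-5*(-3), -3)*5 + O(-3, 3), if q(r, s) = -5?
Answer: -31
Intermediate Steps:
O(C, K) = -2*K
q(-5*(-3), -3)*5 + O(-3, 3) = -5*5 - 2*3 = -25 - 6 = -31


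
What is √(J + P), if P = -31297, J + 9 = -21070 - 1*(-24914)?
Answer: I*√27462 ≈ 165.72*I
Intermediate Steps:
J = 3835 (J = -9 + (-21070 - 1*(-24914)) = -9 + (-21070 + 24914) = -9 + 3844 = 3835)
√(J + P) = √(3835 - 31297) = √(-27462) = I*√27462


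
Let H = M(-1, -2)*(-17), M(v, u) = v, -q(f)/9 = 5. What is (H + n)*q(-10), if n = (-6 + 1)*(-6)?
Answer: -2115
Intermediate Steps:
q(f) = -45 (q(f) = -9*5 = -45)
n = 30 (n = -5*(-6) = 30)
H = 17 (H = -1*(-17) = 17)
(H + n)*q(-10) = (17 + 30)*(-45) = 47*(-45) = -2115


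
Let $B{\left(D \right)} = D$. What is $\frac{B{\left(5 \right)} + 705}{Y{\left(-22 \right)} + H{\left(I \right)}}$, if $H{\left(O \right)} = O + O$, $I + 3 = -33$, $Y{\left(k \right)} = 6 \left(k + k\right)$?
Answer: $- \frac{355}{168} \approx -2.1131$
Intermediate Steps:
$Y{\left(k \right)} = 12 k$ ($Y{\left(k \right)} = 6 \cdot 2 k = 12 k$)
$I = -36$ ($I = -3 - 33 = -36$)
$H{\left(O \right)} = 2 O$
$\frac{B{\left(5 \right)} + 705}{Y{\left(-22 \right)} + H{\left(I \right)}} = \frac{5 + 705}{12 \left(-22\right) + 2 \left(-36\right)} = \frac{710}{-264 - 72} = \frac{710}{-336} = 710 \left(- \frac{1}{336}\right) = - \frac{355}{168}$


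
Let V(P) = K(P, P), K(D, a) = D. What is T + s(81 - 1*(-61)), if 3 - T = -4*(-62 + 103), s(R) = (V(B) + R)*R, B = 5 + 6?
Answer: 21893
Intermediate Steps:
B = 11
V(P) = P
s(R) = R*(11 + R) (s(R) = (11 + R)*R = R*(11 + R))
T = 167 (T = 3 - (-4)*(-62 + 103) = 3 - (-4)*41 = 3 - 1*(-164) = 3 + 164 = 167)
T + s(81 - 1*(-61)) = 167 + (81 - 1*(-61))*(11 + (81 - 1*(-61))) = 167 + (81 + 61)*(11 + (81 + 61)) = 167 + 142*(11 + 142) = 167 + 142*153 = 167 + 21726 = 21893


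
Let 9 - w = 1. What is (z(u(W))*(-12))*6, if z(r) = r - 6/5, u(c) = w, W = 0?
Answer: -2448/5 ≈ -489.60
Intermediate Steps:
w = 8 (w = 9 - 1*1 = 9 - 1 = 8)
u(c) = 8
z(r) = -6/5 + r (z(r) = r - 6/5 = -6/5 + r)
(z(u(W))*(-12))*6 = ((-6/5 + 8)*(-12))*6 = ((34/5)*(-12))*6 = -408/5*6 = -2448/5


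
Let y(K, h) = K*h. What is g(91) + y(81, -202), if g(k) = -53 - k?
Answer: -16506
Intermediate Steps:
g(91) + y(81, -202) = (-53 - 1*91) + 81*(-202) = (-53 - 91) - 16362 = -144 - 16362 = -16506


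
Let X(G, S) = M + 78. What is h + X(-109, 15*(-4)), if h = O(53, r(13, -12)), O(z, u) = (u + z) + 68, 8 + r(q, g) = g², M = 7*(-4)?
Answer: 307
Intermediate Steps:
M = -28
r(q, g) = -8 + g²
O(z, u) = 68 + u + z
X(G, S) = 50 (X(G, S) = -28 + 78 = 50)
h = 257 (h = 68 + (-8 + (-12)²) + 53 = 68 + (-8 + 144) + 53 = 68 + 136 + 53 = 257)
h + X(-109, 15*(-4)) = 257 + 50 = 307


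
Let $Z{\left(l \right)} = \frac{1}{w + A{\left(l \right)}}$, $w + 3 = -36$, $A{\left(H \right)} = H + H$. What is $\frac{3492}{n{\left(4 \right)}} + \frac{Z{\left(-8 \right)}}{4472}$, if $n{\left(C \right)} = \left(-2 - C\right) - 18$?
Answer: $- \frac{35787181}{245960} \approx -145.5$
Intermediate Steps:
$A{\left(H \right)} = 2 H$
$w = -39$ ($w = -3 - 36 = -39$)
$n{\left(C \right)} = -20 - C$
$Z{\left(l \right)} = \frac{1}{-39 + 2 l}$
$\frac{3492}{n{\left(4 \right)}} + \frac{Z{\left(-8 \right)}}{4472} = \frac{3492}{-20 - 4} + \frac{1}{\left(-39 + 2 \left(-8\right)\right) 4472} = \frac{3492}{-20 - 4} + \frac{1}{-39 - 16} \cdot \frac{1}{4472} = \frac{3492}{-24} + \frac{1}{-55} \cdot \frac{1}{4472} = 3492 \left(- \frac{1}{24}\right) - \frac{1}{245960} = - \frac{291}{2} - \frac{1}{245960} = - \frac{35787181}{245960}$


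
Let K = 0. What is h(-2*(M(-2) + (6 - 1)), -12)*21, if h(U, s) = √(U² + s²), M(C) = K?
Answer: 42*√61 ≈ 328.03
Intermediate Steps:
M(C) = 0
h(-2*(M(-2) + (6 - 1)), -12)*21 = √((-2*(0 + (6 - 1)))² + (-12)²)*21 = √((-2*(0 + 5))² + 144)*21 = √((-2*5)² + 144)*21 = √((-10)² + 144)*21 = √(100 + 144)*21 = √244*21 = (2*√61)*21 = 42*√61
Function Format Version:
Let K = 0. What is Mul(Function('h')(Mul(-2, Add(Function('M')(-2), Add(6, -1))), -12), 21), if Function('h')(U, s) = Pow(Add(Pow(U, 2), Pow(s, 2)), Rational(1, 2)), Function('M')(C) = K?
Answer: Mul(42, Pow(61, Rational(1, 2))) ≈ 328.03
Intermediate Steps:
Function('M')(C) = 0
Mul(Function('h')(Mul(-2, Add(Function('M')(-2), Add(6, -1))), -12), 21) = Mul(Pow(Add(Pow(Mul(-2, Add(0, Add(6, -1))), 2), Pow(-12, 2)), Rational(1, 2)), 21) = Mul(Pow(Add(Pow(Mul(-2, Add(0, 5)), 2), 144), Rational(1, 2)), 21) = Mul(Pow(Add(Pow(Mul(-2, 5), 2), 144), Rational(1, 2)), 21) = Mul(Pow(Add(Pow(-10, 2), 144), Rational(1, 2)), 21) = Mul(Pow(Add(100, 144), Rational(1, 2)), 21) = Mul(Pow(244, Rational(1, 2)), 21) = Mul(Mul(2, Pow(61, Rational(1, 2))), 21) = Mul(42, Pow(61, Rational(1, 2)))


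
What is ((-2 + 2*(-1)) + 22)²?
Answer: 324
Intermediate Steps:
((-2 + 2*(-1)) + 22)² = ((-2 - 2) + 22)² = (-4 + 22)² = 18² = 324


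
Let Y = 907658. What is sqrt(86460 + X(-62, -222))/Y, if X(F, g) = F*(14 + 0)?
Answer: sqrt(21398)/453829 ≈ 0.00032233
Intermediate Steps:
X(F, g) = 14*F (X(F, g) = F*14 = 14*F)
sqrt(86460 + X(-62, -222))/Y = sqrt(86460 + 14*(-62))/907658 = sqrt(86460 - 868)*(1/907658) = sqrt(85592)*(1/907658) = (2*sqrt(21398))*(1/907658) = sqrt(21398)/453829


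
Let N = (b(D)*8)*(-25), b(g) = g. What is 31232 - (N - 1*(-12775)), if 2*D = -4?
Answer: 18057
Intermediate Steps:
D = -2 (D = (½)*(-4) = -2)
N = 400 (N = -2*8*(-25) = -16*(-25) = 400)
31232 - (N - 1*(-12775)) = 31232 - (400 - 1*(-12775)) = 31232 - (400 + 12775) = 31232 - 1*13175 = 31232 - 13175 = 18057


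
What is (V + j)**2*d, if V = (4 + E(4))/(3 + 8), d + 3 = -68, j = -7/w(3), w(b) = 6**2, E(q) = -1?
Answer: -68231/156816 ≈ -0.43510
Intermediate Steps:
w(b) = 36
j = -7/36 ≈ -0.19444
d = -71 (d = -3 - 68 = -71)
V = 3/11 (V = (4 - 1)/(3 + 8) = 3/11 ≈ 0.27273)
(V + j)**2*d = (3/11 - 7/36)**2*(-71) = (31/396)**2*(-71) = (961/156816)*(-71) = -68231/156816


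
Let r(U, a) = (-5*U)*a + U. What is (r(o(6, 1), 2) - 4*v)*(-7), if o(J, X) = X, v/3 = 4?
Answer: 399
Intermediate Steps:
v = 12 (v = 3*4 = 12)
r(U, a) = U - 5*U*a (r(U, a) = -5*U*a + U = U - 5*U*a)
(r(o(6, 1), 2) - 4*v)*(-7) = (1*(1 - 5*2) - 4*12)*(-7) = (1*(1 - 10) - 48)*(-7) = (1*(-9) - 48)*(-7) = (-9 - 48)*(-7) = -57*(-7) = 399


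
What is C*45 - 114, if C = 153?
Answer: 6771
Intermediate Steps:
C*45 - 114 = 153*45 - 114 = 6885 - 114 = 6771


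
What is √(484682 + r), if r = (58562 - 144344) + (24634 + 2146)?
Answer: 4*√26605 ≈ 652.44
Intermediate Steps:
r = -59002 (r = -85782 + 26780 = -59002)
√(484682 + r) = √(484682 - 59002) = √425680 = 4*√26605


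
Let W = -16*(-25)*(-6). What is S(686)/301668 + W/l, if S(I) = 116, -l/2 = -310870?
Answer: -8148517/2344488279 ≈ -0.0034756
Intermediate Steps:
l = 621740 (l = -2*(-310870) = 621740)
W = -2400 (W = 400*(-6) = -2400)
S(686)/301668 + W/l = 116/301668 - 2400/621740 = 116*(1/301668) - 2400*1/621740 = 29/75417 - 120/31087 = -8148517/2344488279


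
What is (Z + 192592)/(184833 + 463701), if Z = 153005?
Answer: 115199/216178 ≈ 0.53289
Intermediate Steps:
(Z + 192592)/(184833 + 463701) = (153005 + 192592)/(184833 + 463701) = 345597/648534 = 345597*(1/648534) = 115199/216178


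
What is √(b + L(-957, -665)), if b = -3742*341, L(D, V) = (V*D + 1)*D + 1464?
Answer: 10*I*√6103151 ≈ 24705.0*I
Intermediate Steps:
L(D, V) = 1464 + D*(1 + D*V) (L(D, V) = (D*V + 1)*D + 1464 = (1 + D*V)*D + 1464 = D*(1 + D*V) + 1464 = 1464 + D*(1 + D*V))
b = -1276022
√(b + L(-957, -665)) = √(-1276022 + (1464 - 957 - 665*(-957)²)) = √(-1276022 + (1464 - 957 - 665*915849)) = √(-1276022 + (1464 - 957 - 609039585)) = √(-1276022 - 609039078) = √(-610315100) = 10*I*√6103151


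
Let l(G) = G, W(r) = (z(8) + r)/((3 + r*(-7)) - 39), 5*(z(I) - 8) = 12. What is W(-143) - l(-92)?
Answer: 443237/4825 ≈ 91.863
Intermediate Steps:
z(I) = 52/5 (z(I) = 8 + (⅕)*12 = 8 + 12/5 = 52/5)
W(r) = (52/5 + r)/(-36 - 7*r) (W(r) = (52/5 + r)/((3 + r*(-7)) - 39) = (52/5 + r)/((3 - 7*r) - 39) = (52/5 + r)/(-36 - 7*r))
W(-143) - l(-92) = (-52 - 5*(-143))/(5*(36 + 7*(-143))) - 1*(-92) = (-52 + 715)/(5*(36 - 1001)) + 92 = (⅕)*663/(-965) + 92 = (⅕)*(-1/965)*663 + 92 = -663/4825 + 92 = 443237/4825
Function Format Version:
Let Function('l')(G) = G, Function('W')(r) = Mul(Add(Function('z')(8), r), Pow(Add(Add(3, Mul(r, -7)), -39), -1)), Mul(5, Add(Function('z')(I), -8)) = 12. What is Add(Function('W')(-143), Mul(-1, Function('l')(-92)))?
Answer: Rational(443237, 4825) ≈ 91.863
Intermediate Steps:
Function('z')(I) = Rational(52, 5) (Function('z')(I) = Add(8, Mul(Rational(1, 5), 12)) = Add(8, Rational(12, 5)) = Rational(52, 5))
Function('W')(r) = Mul(Pow(Add(-36, Mul(-7, r)), -1), Add(Rational(52, 5), r)) (Function('W')(r) = Mul(Add(Rational(52, 5), r), Pow(Add(Add(3, Mul(r, -7)), -39), -1)) = Mul(Add(Rational(52, 5), r), Pow(Add(Add(3, Mul(-7, r)), -39), -1)) = Mul(Add(Rational(52, 5), r), Pow(Add(-36, Mul(-7, r)), -1)) = Mul(Pow(Add(-36, Mul(-7, r)), -1), Add(Rational(52, 5), r)))
Add(Function('W')(-143), Mul(-1, Function('l')(-92))) = Add(Mul(Rational(1, 5), Pow(Add(36, Mul(7, -143)), -1), Add(-52, Mul(-5, -143))), Mul(-1, -92)) = Add(Mul(Rational(1, 5), Pow(Add(36, -1001), -1), Add(-52, 715)), 92) = Add(Mul(Rational(1, 5), Pow(-965, -1), 663), 92) = Add(Mul(Rational(1, 5), Rational(-1, 965), 663), 92) = Add(Rational(-663, 4825), 92) = Rational(443237, 4825)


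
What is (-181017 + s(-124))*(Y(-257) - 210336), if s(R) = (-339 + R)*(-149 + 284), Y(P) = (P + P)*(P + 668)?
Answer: 102666439980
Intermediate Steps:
Y(P) = 2*P*(668 + P) (Y(P) = (2*P)*(668 + P) = 2*P*(668 + P))
s(R) = -45765 + 135*R (s(R) = (-339 + R)*135 = -45765 + 135*R)
(-181017 + s(-124))*(Y(-257) - 210336) = (-181017 + (-45765 + 135*(-124)))*(2*(-257)*(668 - 257) - 210336) = (-181017 + (-45765 - 16740))*(2*(-257)*411 - 210336) = (-181017 - 62505)*(-211254 - 210336) = -243522*(-421590) = 102666439980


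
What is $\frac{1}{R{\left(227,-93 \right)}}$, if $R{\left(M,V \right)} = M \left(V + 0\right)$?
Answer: $- \frac{1}{21111} \approx -4.7369 \cdot 10^{-5}$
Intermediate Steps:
$R{\left(M,V \right)} = M V$
$\frac{1}{R{\left(227,-93 \right)}} = \frac{1}{227 \left(-93\right)} = \frac{1}{-21111} = - \frac{1}{21111}$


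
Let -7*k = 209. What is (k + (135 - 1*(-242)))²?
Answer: 5904900/49 ≈ 1.2051e+5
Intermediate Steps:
k = -209/7 (k = -⅐*209 = -209/7 ≈ -29.857)
(k + (135 - 1*(-242)))² = (-209/7 + (135 - 1*(-242)))² = (-209/7 + (135 + 242))² = (-209/7 + 377)² = (2430/7)² = 5904900/49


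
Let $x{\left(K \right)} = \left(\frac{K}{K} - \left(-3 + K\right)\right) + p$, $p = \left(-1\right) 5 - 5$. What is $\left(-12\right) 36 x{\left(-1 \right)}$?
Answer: $2160$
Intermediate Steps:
$p = -10$ ($p = -5 - 5 = -10$)
$x{\left(K \right)} = -6 - K$ ($x{\left(K \right)} = \left(\frac{K}{K} - \left(-3 + K\right)\right) - 10 = \left(1 - \left(-3 + K\right)\right) - 10 = \left(4 - K\right) - 10 = -6 - K$)
$\left(-12\right) 36 x{\left(-1 \right)} = \left(-12\right) 36 \left(-6 - -1\right) = - 432 \left(-6 + 1\right) = \left(-432\right) \left(-5\right) = 2160$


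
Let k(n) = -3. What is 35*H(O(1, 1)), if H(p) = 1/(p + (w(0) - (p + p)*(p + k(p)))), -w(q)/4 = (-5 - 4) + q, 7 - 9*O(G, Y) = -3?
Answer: 405/478 ≈ 0.84728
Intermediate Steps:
O(G, Y) = 10/9 (O(G, Y) = 7/9 - ⅑*(-3) = 7/9 + ⅓ = 10/9)
w(q) = 36 - 4*q (w(q) = -4*((-5 - 4) + q) = -4*(-9 + q) = 36 - 4*q)
H(p) = 1/(36 + p - 2*p*(-3 + p)) (H(p) = 1/(p + ((36 - 4*0) - (p + p)*(p - 3))) = 1/(p + ((36 + 0) - 2*p*(-3 + p))) = 1/(p + (36 - 2*p*(-3 + p))) = 1/(36 + p - 2*p*(-3 + p)))
35*H(O(1, 1)) = 35/(36 - 2*(10/9)² + 7*(10/9)) = 35/(36 - 2*100/81 + 70/9) = 35/(36 - 200/81 + 70/9) = 35/(3346/81) = 35*(81/3346) = 405/478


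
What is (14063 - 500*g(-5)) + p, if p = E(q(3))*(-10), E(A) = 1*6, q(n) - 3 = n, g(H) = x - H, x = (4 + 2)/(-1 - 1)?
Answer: 13003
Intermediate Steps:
x = -3 (x = 6/(-2) = 6*(-1/2) = -3)
g(H) = -3 - H
q(n) = 3 + n
E(A) = 6
p = -60 (p = 6*(-10) = -60)
(14063 - 500*g(-5)) + p = (14063 - 500*(-3 - 1*(-5))) - 60 = (14063 - 500*(-3 + 5)) - 60 = (14063 - 500*2) - 60 = (14063 - 1*1000) - 60 = (14063 - 1000) - 60 = 13063 - 60 = 13003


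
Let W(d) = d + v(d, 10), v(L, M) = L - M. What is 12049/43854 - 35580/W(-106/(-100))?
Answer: 39010506653/8639238 ≈ 4515.5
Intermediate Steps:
W(d) = -10 + 2*d (W(d) = d + (d - 1*10) = d + (d - 10) = d + (-10 + d) = -10 + 2*d)
12049/43854 - 35580/W(-106/(-100)) = 12049/43854 - 35580/(-10 + 2*(-106/(-100))) = 12049*(1/43854) - 35580/(-10 + 2*(-106*(-1/100))) = 12049/43854 - 35580/(-10 + 2*(53/50)) = 12049/43854 - 35580/(-10 + 53/25) = 12049/43854 - 35580/(-197/25) = 12049/43854 - 35580*(-25/197) = 12049/43854 + 889500/197 = 39010506653/8639238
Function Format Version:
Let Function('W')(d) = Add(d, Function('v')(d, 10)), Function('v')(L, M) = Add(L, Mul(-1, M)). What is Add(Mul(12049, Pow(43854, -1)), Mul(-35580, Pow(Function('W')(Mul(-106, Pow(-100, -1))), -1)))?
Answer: Rational(39010506653, 8639238) ≈ 4515.5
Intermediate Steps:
Function('W')(d) = Add(-10, Mul(2, d)) (Function('W')(d) = Add(d, Add(d, Mul(-1, 10))) = Add(d, Add(d, -10)) = Add(d, Add(-10, d)) = Add(-10, Mul(2, d)))
Add(Mul(12049, Pow(43854, -1)), Mul(-35580, Pow(Function('W')(Mul(-106, Pow(-100, -1))), -1))) = Add(Mul(12049, Pow(43854, -1)), Mul(-35580, Pow(Add(-10, Mul(2, Mul(-106, Pow(-100, -1)))), -1))) = Add(Mul(12049, Rational(1, 43854)), Mul(-35580, Pow(Add(-10, Mul(2, Mul(-106, Rational(-1, 100)))), -1))) = Add(Rational(12049, 43854), Mul(-35580, Pow(Add(-10, Mul(2, Rational(53, 50))), -1))) = Add(Rational(12049, 43854), Mul(-35580, Pow(Add(-10, Rational(53, 25)), -1))) = Add(Rational(12049, 43854), Mul(-35580, Pow(Rational(-197, 25), -1))) = Add(Rational(12049, 43854), Mul(-35580, Rational(-25, 197))) = Add(Rational(12049, 43854), Rational(889500, 197)) = Rational(39010506653, 8639238)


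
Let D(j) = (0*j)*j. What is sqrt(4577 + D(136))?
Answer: sqrt(4577) ≈ 67.654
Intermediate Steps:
D(j) = 0 (D(j) = 0*j = 0)
sqrt(4577 + D(136)) = sqrt(4577 + 0) = sqrt(4577)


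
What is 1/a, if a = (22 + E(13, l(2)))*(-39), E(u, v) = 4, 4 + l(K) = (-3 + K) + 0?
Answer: -1/1014 ≈ -0.00098619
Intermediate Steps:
l(K) = -7 + K (l(K) = -4 + ((-3 + K) + 0) = -4 + (-3 + K) = -7 + K)
a = -1014 (a = (22 + 4)*(-39) = 26*(-39) = -1014)
1/a = 1/(-1014) = -1/1014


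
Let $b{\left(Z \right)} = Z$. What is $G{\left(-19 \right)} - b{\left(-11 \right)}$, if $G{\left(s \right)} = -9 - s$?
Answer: $21$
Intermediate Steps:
$G{\left(-19 \right)} - b{\left(-11 \right)} = \left(-9 - -19\right) - -11 = \left(-9 + 19\right) + 11 = 10 + 11 = 21$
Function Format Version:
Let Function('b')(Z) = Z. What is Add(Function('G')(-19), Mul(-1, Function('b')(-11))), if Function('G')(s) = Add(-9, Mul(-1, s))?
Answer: 21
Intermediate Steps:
Add(Function('G')(-19), Mul(-1, Function('b')(-11))) = Add(Add(-9, Mul(-1, -19)), Mul(-1, -11)) = Add(Add(-9, 19), 11) = Add(10, 11) = 21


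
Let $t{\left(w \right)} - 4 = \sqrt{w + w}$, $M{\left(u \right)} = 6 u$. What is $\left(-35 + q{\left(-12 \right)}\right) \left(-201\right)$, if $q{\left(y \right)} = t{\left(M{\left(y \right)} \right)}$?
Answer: $6231 - 2412 i \approx 6231.0 - 2412.0 i$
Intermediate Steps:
$t{\left(w \right)} = 4 + \sqrt{2} \sqrt{w}$ ($t{\left(w \right)} = 4 + \sqrt{w + w} = 4 + \sqrt{2 w} = 4 + \sqrt{2} \sqrt{w}$)
$q{\left(y \right)} = 4 + 2 \sqrt{3} \sqrt{y}$ ($q{\left(y \right)} = 4 + \sqrt{2} \sqrt{6 y} = 4 + \sqrt{2} \sqrt{6} \sqrt{y} = 4 + 2 \sqrt{3} \sqrt{y}$)
$\left(-35 + q{\left(-12 \right)}\right) \left(-201\right) = \left(-35 + \left(4 + 2 \sqrt{3} \sqrt{-12}\right)\right) \left(-201\right) = \left(-35 + \left(4 + 2 \sqrt{3} \cdot 2 i \sqrt{3}\right)\right) \left(-201\right) = \left(-35 + \left(4 + 12 i\right)\right) \left(-201\right) = \left(-31 + 12 i\right) \left(-201\right) = 6231 - 2412 i$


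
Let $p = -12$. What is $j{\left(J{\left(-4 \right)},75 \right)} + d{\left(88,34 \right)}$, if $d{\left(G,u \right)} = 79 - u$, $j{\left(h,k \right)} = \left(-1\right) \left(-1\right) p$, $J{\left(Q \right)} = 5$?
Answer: $33$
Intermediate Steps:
$j{\left(h,k \right)} = -12$ ($j{\left(h,k \right)} = \left(-1\right) \left(-1\right) \left(-12\right) = 1 \left(-12\right) = -12$)
$j{\left(J{\left(-4 \right)},75 \right)} + d{\left(88,34 \right)} = -12 + \left(79 - 34\right) = -12 + 45 = 33$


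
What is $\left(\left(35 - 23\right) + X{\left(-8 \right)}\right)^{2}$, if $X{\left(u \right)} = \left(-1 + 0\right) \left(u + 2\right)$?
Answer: $324$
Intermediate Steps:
$X{\left(u \right)} = -2 - u$ ($X{\left(u \right)} = - (2 + u) = -2 - u$)
$\left(\left(35 - 23\right) + X{\left(-8 \right)}\right)^{2} = \left(\left(35 - 23\right) - -6\right)^{2} = \left(12 + \left(-2 + 8\right)\right)^{2} = \left(12 + 6\right)^{2} = 18^{2} = 324$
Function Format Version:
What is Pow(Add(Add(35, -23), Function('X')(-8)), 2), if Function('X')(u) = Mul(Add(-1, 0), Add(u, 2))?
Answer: 324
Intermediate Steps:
Function('X')(u) = Add(-2, Mul(-1, u)) (Function('X')(u) = Mul(-1, Add(2, u)) = Add(-2, Mul(-1, u)))
Pow(Add(Add(35, -23), Function('X')(-8)), 2) = Pow(Add(Add(35, -23), Add(-2, Mul(-1, -8))), 2) = Pow(Add(12, Add(-2, 8)), 2) = Pow(Add(12, 6), 2) = Pow(18, 2) = 324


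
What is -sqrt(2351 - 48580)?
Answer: -I*sqrt(46229) ≈ -215.01*I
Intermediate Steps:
-sqrt(2351 - 48580) = -sqrt(-46229) = -I*sqrt(46229)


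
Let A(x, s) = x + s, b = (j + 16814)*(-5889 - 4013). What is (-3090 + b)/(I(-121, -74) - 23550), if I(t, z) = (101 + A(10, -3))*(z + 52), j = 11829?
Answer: 141813038/12963 ≈ 10940.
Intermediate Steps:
b = -283622986 (b = (11829 + 16814)*(-5889 - 4013) = 28643*(-9902) = -283622986)
A(x, s) = s + x
I(t, z) = 5616 + 108*z (I(t, z) = (101 + (-3 + 10))*(z + 52) = (101 + 7)*(52 + z) = 108*(52 + z) = 5616 + 108*z)
(-3090 + b)/(I(-121, -74) - 23550) = (-3090 - 283622986)/((5616 + 108*(-74)) - 23550) = -283626076/((5616 - 7992) - 23550) = -283626076/(-2376 - 23550) = -283626076/(-25926) = -283626076*(-1/25926) = 141813038/12963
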